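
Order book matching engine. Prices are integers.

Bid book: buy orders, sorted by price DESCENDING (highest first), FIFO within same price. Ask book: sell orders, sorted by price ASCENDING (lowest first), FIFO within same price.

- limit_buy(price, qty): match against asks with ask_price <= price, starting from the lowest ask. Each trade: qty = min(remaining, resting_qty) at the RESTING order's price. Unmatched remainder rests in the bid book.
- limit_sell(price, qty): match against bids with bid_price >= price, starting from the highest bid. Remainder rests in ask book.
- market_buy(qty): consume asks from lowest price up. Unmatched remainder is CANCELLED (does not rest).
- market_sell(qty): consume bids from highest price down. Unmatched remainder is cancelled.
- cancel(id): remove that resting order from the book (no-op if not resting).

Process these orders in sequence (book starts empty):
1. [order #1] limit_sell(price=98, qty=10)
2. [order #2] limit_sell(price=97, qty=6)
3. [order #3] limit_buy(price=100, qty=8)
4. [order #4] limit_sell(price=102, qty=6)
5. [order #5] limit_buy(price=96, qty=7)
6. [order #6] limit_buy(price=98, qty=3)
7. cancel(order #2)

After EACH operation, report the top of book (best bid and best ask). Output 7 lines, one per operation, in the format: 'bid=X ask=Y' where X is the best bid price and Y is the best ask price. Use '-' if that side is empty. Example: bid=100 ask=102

After op 1 [order #1] limit_sell(price=98, qty=10): fills=none; bids=[-] asks=[#1:10@98]
After op 2 [order #2] limit_sell(price=97, qty=6): fills=none; bids=[-] asks=[#2:6@97 #1:10@98]
After op 3 [order #3] limit_buy(price=100, qty=8): fills=#3x#2:6@97 #3x#1:2@98; bids=[-] asks=[#1:8@98]
After op 4 [order #4] limit_sell(price=102, qty=6): fills=none; bids=[-] asks=[#1:8@98 #4:6@102]
After op 5 [order #5] limit_buy(price=96, qty=7): fills=none; bids=[#5:7@96] asks=[#1:8@98 #4:6@102]
After op 6 [order #6] limit_buy(price=98, qty=3): fills=#6x#1:3@98; bids=[#5:7@96] asks=[#1:5@98 #4:6@102]
After op 7 cancel(order #2): fills=none; bids=[#5:7@96] asks=[#1:5@98 #4:6@102]

Answer: bid=- ask=98
bid=- ask=97
bid=- ask=98
bid=- ask=98
bid=96 ask=98
bid=96 ask=98
bid=96 ask=98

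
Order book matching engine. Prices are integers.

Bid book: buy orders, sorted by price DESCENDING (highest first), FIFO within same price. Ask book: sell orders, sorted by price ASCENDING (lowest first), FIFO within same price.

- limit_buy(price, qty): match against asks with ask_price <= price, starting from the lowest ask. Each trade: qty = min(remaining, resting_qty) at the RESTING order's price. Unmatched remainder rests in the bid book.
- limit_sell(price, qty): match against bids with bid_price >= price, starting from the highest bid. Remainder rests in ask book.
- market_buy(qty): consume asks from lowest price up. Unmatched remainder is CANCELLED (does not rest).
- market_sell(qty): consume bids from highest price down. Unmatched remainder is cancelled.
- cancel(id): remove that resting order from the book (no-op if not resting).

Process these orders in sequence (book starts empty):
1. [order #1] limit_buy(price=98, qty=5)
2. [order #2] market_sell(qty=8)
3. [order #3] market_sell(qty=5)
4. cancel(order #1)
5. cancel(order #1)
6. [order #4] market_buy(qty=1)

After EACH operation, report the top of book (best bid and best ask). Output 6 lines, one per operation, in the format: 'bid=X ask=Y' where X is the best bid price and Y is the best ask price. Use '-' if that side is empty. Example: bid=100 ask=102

After op 1 [order #1] limit_buy(price=98, qty=5): fills=none; bids=[#1:5@98] asks=[-]
After op 2 [order #2] market_sell(qty=8): fills=#1x#2:5@98; bids=[-] asks=[-]
After op 3 [order #3] market_sell(qty=5): fills=none; bids=[-] asks=[-]
After op 4 cancel(order #1): fills=none; bids=[-] asks=[-]
After op 5 cancel(order #1): fills=none; bids=[-] asks=[-]
After op 6 [order #4] market_buy(qty=1): fills=none; bids=[-] asks=[-]

Answer: bid=98 ask=-
bid=- ask=-
bid=- ask=-
bid=- ask=-
bid=- ask=-
bid=- ask=-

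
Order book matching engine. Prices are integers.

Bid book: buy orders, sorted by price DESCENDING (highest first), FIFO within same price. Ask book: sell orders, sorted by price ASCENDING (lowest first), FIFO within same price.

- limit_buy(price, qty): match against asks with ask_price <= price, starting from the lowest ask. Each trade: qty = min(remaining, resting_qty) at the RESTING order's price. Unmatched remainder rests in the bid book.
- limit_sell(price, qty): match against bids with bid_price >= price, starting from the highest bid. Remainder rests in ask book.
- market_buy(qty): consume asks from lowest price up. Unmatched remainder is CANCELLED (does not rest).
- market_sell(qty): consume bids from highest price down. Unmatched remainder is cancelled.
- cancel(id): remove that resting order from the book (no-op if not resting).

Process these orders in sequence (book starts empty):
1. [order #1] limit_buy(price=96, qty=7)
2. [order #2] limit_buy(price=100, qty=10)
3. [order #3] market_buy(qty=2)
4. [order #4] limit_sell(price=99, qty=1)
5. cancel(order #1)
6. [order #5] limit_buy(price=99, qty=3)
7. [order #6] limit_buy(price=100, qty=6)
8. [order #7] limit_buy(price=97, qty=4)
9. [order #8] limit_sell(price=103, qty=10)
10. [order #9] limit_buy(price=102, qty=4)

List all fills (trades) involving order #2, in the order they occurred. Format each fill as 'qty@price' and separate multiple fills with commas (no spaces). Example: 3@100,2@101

After op 1 [order #1] limit_buy(price=96, qty=7): fills=none; bids=[#1:7@96] asks=[-]
After op 2 [order #2] limit_buy(price=100, qty=10): fills=none; bids=[#2:10@100 #1:7@96] asks=[-]
After op 3 [order #3] market_buy(qty=2): fills=none; bids=[#2:10@100 #1:7@96] asks=[-]
After op 4 [order #4] limit_sell(price=99, qty=1): fills=#2x#4:1@100; bids=[#2:9@100 #1:7@96] asks=[-]
After op 5 cancel(order #1): fills=none; bids=[#2:9@100] asks=[-]
After op 6 [order #5] limit_buy(price=99, qty=3): fills=none; bids=[#2:9@100 #5:3@99] asks=[-]
After op 7 [order #6] limit_buy(price=100, qty=6): fills=none; bids=[#2:9@100 #6:6@100 #5:3@99] asks=[-]
After op 8 [order #7] limit_buy(price=97, qty=4): fills=none; bids=[#2:9@100 #6:6@100 #5:3@99 #7:4@97] asks=[-]
After op 9 [order #8] limit_sell(price=103, qty=10): fills=none; bids=[#2:9@100 #6:6@100 #5:3@99 #7:4@97] asks=[#8:10@103]
After op 10 [order #9] limit_buy(price=102, qty=4): fills=none; bids=[#9:4@102 #2:9@100 #6:6@100 #5:3@99 #7:4@97] asks=[#8:10@103]

Answer: 1@100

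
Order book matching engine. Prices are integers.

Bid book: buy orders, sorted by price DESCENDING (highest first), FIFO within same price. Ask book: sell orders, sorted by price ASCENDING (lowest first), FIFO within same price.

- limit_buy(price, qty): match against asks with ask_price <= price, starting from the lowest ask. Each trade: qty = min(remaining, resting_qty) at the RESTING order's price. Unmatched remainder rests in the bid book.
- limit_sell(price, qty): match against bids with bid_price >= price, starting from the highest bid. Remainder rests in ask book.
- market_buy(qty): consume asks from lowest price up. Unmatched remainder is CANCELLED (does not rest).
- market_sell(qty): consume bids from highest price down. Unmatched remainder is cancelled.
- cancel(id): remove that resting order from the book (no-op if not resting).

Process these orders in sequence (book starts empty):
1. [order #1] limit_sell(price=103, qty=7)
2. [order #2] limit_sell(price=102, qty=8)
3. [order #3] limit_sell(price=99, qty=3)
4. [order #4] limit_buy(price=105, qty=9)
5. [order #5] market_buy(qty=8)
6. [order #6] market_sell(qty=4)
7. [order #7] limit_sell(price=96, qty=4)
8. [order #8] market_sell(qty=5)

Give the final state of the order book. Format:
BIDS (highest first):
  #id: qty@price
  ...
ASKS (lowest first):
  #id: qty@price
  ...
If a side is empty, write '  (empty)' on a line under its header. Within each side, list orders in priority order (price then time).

Answer: BIDS (highest first):
  (empty)
ASKS (lowest first):
  #7: 4@96
  #1: 1@103

Derivation:
After op 1 [order #1] limit_sell(price=103, qty=7): fills=none; bids=[-] asks=[#1:7@103]
After op 2 [order #2] limit_sell(price=102, qty=8): fills=none; bids=[-] asks=[#2:8@102 #1:7@103]
After op 3 [order #3] limit_sell(price=99, qty=3): fills=none; bids=[-] asks=[#3:3@99 #2:8@102 #1:7@103]
After op 4 [order #4] limit_buy(price=105, qty=9): fills=#4x#3:3@99 #4x#2:6@102; bids=[-] asks=[#2:2@102 #1:7@103]
After op 5 [order #5] market_buy(qty=8): fills=#5x#2:2@102 #5x#1:6@103; bids=[-] asks=[#1:1@103]
After op 6 [order #6] market_sell(qty=4): fills=none; bids=[-] asks=[#1:1@103]
After op 7 [order #7] limit_sell(price=96, qty=4): fills=none; bids=[-] asks=[#7:4@96 #1:1@103]
After op 8 [order #8] market_sell(qty=5): fills=none; bids=[-] asks=[#7:4@96 #1:1@103]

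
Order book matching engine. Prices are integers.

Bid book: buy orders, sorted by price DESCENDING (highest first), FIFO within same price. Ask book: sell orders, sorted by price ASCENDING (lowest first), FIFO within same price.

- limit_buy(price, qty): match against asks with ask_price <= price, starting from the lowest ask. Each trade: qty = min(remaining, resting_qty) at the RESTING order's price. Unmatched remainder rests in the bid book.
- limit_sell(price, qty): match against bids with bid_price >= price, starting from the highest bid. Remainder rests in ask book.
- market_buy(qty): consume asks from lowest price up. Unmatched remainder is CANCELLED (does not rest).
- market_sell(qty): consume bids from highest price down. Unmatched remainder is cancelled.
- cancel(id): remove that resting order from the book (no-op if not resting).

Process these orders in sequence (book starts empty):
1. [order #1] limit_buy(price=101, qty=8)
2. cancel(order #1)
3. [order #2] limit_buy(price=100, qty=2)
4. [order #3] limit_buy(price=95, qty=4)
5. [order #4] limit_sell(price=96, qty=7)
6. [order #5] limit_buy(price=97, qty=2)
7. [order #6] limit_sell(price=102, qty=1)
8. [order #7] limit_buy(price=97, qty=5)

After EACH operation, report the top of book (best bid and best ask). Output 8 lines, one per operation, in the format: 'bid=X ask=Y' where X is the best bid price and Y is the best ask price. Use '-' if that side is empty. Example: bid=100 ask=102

After op 1 [order #1] limit_buy(price=101, qty=8): fills=none; bids=[#1:8@101] asks=[-]
After op 2 cancel(order #1): fills=none; bids=[-] asks=[-]
After op 3 [order #2] limit_buy(price=100, qty=2): fills=none; bids=[#2:2@100] asks=[-]
After op 4 [order #3] limit_buy(price=95, qty=4): fills=none; bids=[#2:2@100 #3:4@95] asks=[-]
After op 5 [order #4] limit_sell(price=96, qty=7): fills=#2x#4:2@100; bids=[#3:4@95] asks=[#4:5@96]
After op 6 [order #5] limit_buy(price=97, qty=2): fills=#5x#4:2@96; bids=[#3:4@95] asks=[#4:3@96]
After op 7 [order #6] limit_sell(price=102, qty=1): fills=none; bids=[#3:4@95] asks=[#4:3@96 #6:1@102]
After op 8 [order #7] limit_buy(price=97, qty=5): fills=#7x#4:3@96; bids=[#7:2@97 #3:4@95] asks=[#6:1@102]

Answer: bid=101 ask=-
bid=- ask=-
bid=100 ask=-
bid=100 ask=-
bid=95 ask=96
bid=95 ask=96
bid=95 ask=96
bid=97 ask=102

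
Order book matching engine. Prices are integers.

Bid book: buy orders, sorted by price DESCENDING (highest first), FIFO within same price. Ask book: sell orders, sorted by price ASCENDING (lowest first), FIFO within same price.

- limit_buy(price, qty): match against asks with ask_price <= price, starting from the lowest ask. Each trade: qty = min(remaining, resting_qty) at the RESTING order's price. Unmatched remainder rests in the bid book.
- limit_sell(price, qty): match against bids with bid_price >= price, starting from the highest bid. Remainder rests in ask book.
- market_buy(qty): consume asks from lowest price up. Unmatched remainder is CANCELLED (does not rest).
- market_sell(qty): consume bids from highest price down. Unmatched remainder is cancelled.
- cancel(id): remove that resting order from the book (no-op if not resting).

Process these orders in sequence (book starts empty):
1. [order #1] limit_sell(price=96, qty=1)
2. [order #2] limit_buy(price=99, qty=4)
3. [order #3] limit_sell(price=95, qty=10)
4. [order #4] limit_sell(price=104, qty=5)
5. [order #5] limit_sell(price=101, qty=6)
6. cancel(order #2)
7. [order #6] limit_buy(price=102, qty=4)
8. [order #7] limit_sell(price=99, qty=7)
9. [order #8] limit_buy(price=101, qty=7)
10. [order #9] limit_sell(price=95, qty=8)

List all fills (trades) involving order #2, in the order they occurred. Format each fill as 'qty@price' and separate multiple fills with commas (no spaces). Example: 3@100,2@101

Answer: 1@96,3@99

Derivation:
After op 1 [order #1] limit_sell(price=96, qty=1): fills=none; bids=[-] asks=[#1:1@96]
After op 2 [order #2] limit_buy(price=99, qty=4): fills=#2x#1:1@96; bids=[#2:3@99] asks=[-]
After op 3 [order #3] limit_sell(price=95, qty=10): fills=#2x#3:3@99; bids=[-] asks=[#3:7@95]
After op 4 [order #4] limit_sell(price=104, qty=5): fills=none; bids=[-] asks=[#3:7@95 #4:5@104]
After op 5 [order #5] limit_sell(price=101, qty=6): fills=none; bids=[-] asks=[#3:7@95 #5:6@101 #4:5@104]
After op 6 cancel(order #2): fills=none; bids=[-] asks=[#3:7@95 #5:6@101 #4:5@104]
After op 7 [order #6] limit_buy(price=102, qty=4): fills=#6x#3:4@95; bids=[-] asks=[#3:3@95 #5:6@101 #4:5@104]
After op 8 [order #7] limit_sell(price=99, qty=7): fills=none; bids=[-] asks=[#3:3@95 #7:7@99 #5:6@101 #4:5@104]
After op 9 [order #8] limit_buy(price=101, qty=7): fills=#8x#3:3@95 #8x#7:4@99; bids=[-] asks=[#7:3@99 #5:6@101 #4:5@104]
After op 10 [order #9] limit_sell(price=95, qty=8): fills=none; bids=[-] asks=[#9:8@95 #7:3@99 #5:6@101 #4:5@104]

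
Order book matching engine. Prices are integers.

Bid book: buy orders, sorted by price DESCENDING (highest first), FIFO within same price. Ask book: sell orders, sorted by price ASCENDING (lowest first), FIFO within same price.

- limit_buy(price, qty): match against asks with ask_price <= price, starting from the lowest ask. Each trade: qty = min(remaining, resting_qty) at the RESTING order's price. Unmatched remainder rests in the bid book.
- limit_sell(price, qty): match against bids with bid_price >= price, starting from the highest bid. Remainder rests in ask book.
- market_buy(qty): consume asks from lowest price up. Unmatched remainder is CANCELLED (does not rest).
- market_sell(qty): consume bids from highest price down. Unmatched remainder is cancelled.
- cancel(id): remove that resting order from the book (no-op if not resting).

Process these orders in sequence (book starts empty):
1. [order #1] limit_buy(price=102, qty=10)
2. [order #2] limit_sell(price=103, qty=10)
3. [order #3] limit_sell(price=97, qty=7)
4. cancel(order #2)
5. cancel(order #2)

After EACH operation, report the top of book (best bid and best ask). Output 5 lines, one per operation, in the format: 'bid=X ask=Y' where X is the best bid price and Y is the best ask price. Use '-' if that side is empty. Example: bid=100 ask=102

After op 1 [order #1] limit_buy(price=102, qty=10): fills=none; bids=[#1:10@102] asks=[-]
After op 2 [order #2] limit_sell(price=103, qty=10): fills=none; bids=[#1:10@102] asks=[#2:10@103]
After op 3 [order #3] limit_sell(price=97, qty=7): fills=#1x#3:7@102; bids=[#1:3@102] asks=[#2:10@103]
After op 4 cancel(order #2): fills=none; bids=[#1:3@102] asks=[-]
After op 5 cancel(order #2): fills=none; bids=[#1:3@102] asks=[-]

Answer: bid=102 ask=-
bid=102 ask=103
bid=102 ask=103
bid=102 ask=-
bid=102 ask=-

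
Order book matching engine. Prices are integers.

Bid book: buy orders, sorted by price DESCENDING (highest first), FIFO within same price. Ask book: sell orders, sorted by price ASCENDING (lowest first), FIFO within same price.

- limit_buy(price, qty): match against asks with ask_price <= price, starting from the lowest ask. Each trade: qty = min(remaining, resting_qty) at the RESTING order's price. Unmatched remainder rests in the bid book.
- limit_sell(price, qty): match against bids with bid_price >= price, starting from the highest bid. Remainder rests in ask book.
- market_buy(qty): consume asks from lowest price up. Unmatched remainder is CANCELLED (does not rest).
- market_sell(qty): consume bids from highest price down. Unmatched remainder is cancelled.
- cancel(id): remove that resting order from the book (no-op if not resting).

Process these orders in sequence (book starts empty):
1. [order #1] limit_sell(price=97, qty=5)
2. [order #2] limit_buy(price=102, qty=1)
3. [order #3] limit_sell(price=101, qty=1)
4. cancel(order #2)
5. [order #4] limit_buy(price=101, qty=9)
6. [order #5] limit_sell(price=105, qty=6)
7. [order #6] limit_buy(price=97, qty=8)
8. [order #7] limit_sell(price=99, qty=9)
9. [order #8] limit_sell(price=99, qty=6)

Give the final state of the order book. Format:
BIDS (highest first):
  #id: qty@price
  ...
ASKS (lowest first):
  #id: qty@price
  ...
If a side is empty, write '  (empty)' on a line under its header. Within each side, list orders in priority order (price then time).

Answer: BIDS (highest first):
  #6: 8@97
ASKS (lowest first):
  #7: 5@99
  #8: 6@99
  #5: 6@105

Derivation:
After op 1 [order #1] limit_sell(price=97, qty=5): fills=none; bids=[-] asks=[#1:5@97]
After op 2 [order #2] limit_buy(price=102, qty=1): fills=#2x#1:1@97; bids=[-] asks=[#1:4@97]
After op 3 [order #3] limit_sell(price=101, qty=1): fills=none; bids=[-] asks=[#1:4@97 #3:1@101]
After op 4 cancel(order #2): fills=none; bids=[-] asks=[#1:4@97 #3:1@101]
After op 5 [order #4] limit_buy(price=101, qty=9): fills=#4x#1:4@97 #4x#3:1@101; bids=[#4:4@101] asks=[-]
After op 6 [order #5] limit_sell(price=105, qty=6): fills=none; bids=[#4:4@101] asks=[#5:6@105]
After op 7 [order #6] limit_buy(price=97, qty=8): fills=none; bids=[#4:4@101 #6:8@97] asks=[#5:6@105]
After op 8 [order #7] limit_sell(price=99, qty=9): fills=#4x#7:4@101; bids=[#6:8@97] asks=[#7:5@99 #5:6@105]
After op 9 [order #8] limit_sell(price=99, qty=6): fills=none; bids=[#6:8@97] asks=[#7:5@99 #8:6@99 #5:6@105]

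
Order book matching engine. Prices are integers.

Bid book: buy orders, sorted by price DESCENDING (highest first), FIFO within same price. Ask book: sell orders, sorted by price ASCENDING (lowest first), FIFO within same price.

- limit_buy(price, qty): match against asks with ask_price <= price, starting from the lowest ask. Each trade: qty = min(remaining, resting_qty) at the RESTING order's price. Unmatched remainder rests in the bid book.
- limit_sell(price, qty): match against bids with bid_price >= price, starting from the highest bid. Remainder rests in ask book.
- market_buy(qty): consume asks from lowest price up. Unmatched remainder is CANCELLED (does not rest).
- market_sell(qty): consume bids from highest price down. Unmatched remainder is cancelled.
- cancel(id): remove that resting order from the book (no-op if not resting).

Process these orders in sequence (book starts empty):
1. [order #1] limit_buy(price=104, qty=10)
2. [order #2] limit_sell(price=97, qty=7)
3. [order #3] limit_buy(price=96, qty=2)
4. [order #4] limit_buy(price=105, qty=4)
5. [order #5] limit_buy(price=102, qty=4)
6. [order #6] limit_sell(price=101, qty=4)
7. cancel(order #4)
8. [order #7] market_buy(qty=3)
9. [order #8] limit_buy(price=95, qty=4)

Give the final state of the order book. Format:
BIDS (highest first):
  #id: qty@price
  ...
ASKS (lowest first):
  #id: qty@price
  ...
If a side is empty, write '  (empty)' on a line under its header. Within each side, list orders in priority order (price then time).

After op 1 [order #1] limit_buy(price=104, qty=10): fills=none; bids=[#1:10@104] asks=[-]
After op 2 [order #2] limit_sell(price=97, qty=7): fills=#1x#2:7@104; bids=[#1:3@104] asks=[-]
After op 3 [order #3] limit_buy(price=96, qty=2): fills=none; bids=[#1:3@104 #3:2@96] asks=[-]
After op 4 [order #4] limit_buy(price=105, qty=4): fills=none; bids=[#4:4@105 #1:3@104 #3:2@96] asks=[-]
After op 5 [order #5] limit_buy(price=102, qty=4): fills=none; bids=[#4:4@105 #1:3@104 #5:4@102 #3:2@96] asks=[-]
After op 6 [order #6] limit_sell(price=101, qty=4): fills=#4x#6:4@105; bids=[#1:3@104 #5:4@102 #3:2@96] asks=[-]
After op 7 cancel(order #4): fills=none; bids=[#1:3@104 #5:4@102 #3:2@96] asks=[-]
After op 8 [order #7] market_buy(qty=3): fills=none; bids=[#1:3@104 #5:4@102 #3:2@96] asks=[-]
After op 9 [order #8] limit_buy(price=95, qty=4): fills=none; bids=[#1:3@104 #5:4@102 #3:2@96 #8:4@95] asks=[-]

Answer: BIDS (highest first):
  #1: 3@104
  #5: 4@102
  #3: 2@96
  #8: 4@95
ASKS (lowest first):
  (empty)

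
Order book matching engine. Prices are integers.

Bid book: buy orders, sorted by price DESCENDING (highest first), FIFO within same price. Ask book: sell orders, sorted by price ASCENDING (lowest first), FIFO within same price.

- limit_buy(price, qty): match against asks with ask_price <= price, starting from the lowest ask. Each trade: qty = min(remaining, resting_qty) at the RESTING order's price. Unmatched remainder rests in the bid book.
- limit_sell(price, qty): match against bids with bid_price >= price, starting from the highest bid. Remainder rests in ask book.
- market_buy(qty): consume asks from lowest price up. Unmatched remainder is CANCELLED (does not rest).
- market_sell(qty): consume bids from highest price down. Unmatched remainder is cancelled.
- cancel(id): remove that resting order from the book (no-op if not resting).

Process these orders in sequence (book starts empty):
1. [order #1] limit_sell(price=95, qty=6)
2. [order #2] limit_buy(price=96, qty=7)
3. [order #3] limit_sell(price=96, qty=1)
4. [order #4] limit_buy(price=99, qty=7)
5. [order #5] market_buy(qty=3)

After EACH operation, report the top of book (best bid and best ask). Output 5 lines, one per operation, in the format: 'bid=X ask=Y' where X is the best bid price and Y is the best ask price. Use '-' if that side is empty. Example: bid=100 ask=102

After op 1 [order #1] limit_sell(price=95, qty=6): fills=none; bids=[-] asks=[#1:6@95]
After op 2 [order #2] limit_buy(price=96, qty=7): fills=#2x#1:6@95; bids=[#2:1@96] asks=[-]
After op 3 [order #3] limit_sell(price=96, qty=1): fills=#2x#3:1@96; bids=[-] asks=[-]
After op 4 [order #4] limit_buy(price=99, qty=7): fills=none; bids=[#4:7@99] asks=[-]
After op 5 [order #5] market_buy(qty=3): fills=none; bids=[#4:7@99] asks=[-]

Answer: bid=- ask=95
bid=96 ask=-
bid=- ask=-
bid=99 ask=-
bid=99 ask=-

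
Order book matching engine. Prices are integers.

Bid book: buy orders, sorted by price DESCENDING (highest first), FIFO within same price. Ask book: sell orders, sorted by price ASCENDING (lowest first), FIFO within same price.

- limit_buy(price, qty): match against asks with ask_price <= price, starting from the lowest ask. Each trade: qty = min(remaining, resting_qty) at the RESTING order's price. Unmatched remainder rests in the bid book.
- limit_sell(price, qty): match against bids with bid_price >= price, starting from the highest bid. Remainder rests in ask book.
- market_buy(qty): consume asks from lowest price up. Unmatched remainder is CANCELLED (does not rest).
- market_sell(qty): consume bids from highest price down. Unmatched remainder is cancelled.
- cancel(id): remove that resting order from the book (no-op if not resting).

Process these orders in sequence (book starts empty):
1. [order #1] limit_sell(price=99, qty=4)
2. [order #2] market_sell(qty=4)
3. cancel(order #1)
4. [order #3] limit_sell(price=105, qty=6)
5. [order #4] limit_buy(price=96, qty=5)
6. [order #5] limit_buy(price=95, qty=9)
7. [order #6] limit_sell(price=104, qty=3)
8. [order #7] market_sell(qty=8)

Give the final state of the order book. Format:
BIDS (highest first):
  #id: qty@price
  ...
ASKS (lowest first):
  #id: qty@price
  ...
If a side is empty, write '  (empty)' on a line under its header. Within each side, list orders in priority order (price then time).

After op 1 [order #1] limit_sell(price=99, qty=4): fills=none; bids=[-] asks=[#1:4@99]
After op 2 [order #2] market_sell(qty=4): fills=none; bids=[-] asks=[#1:4@99]
After op 3 cancel(order #1): fills=none; bids=[-] asks=[-]
After op 4 [order #3] limit_sell(price=105, qty=6): fills=none; bids=[-] asks=[#3:6@105]
After op 5 [order #4] limit_buy(price=96, qty=5): fills=none; bids=[#4:5@96] asks=[#3:6@105]
After op 6 [order #5] limit_buy(price=95, qty=9): fills=none; bids=[#4:5@96 #5:9@95] asks=[#3:6@105]
After op 7 [order #6] limit_sell(price=104, qty=3): fills=none; bids=[#4:5@96 #5:9@95] asks=[#6:3@104 #3:6@105]
After op 8 [order #7] market_sell(qty=8): fills=#4x#7:5@96 #5x#7:3@95; bids=[#5:6@95] asks=[#6:3@104 #3:6@105]

Answer: BIDS (highest first):
  #5: 6@95
ASKS (lowest first):
  #6: 3@104
  #3: 6@105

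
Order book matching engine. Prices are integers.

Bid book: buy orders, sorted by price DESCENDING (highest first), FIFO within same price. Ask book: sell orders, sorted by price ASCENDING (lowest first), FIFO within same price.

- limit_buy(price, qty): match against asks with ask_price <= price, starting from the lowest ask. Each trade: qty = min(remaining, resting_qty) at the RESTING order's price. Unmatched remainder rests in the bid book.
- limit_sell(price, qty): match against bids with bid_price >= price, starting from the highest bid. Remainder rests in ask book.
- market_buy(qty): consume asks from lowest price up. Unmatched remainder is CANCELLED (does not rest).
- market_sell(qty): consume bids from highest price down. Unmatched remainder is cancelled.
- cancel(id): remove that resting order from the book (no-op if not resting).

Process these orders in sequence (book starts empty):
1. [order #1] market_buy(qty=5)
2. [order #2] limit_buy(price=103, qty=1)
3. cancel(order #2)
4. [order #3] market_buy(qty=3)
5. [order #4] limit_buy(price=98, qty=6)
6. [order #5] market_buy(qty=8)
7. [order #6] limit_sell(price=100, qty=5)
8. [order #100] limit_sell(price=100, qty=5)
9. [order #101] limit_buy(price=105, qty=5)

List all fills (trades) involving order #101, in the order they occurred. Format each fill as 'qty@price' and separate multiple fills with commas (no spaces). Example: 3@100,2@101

After op 1 [order #1] market_buy(qty=5): fills=none; bids=[-] asks=[-]
After op 2 [order #2] limit_buy(price=103, qty=1): fills=none; bids=[#2:1@103] asks=[-]
After op 3 cancel(order #2): fills=none; bids=[-] asks=[-]
After op 4 [order #3] market_buy(qty=3): fills=none; bids=[-] asks=[-]
After op 5 [order #4] limit_buy(price=98, qty=6): fills=none; bids=[#4:6@98] asks=[-]
After op 6 [order #5] market_buy(qty=8): fills=none; bids=[#4:6@98] asks=[-]
After op 7 [order #6] limit_sell(price=100, qty=5): fills=none; bids=[#4:6@98] asks=[#6:5@100]
After op 8 [order #100] limit_sell(price=100, qty=5): fills=none; bids=[#4:6@98] asks=[#6:5@100 #100:5@100]
After op 9 [order #101] limit_buy(price=105, qty=5): fills=#101x#6:5@100; bids=[#4:6@98] asks=[#100:5@100]

Answer: 5@100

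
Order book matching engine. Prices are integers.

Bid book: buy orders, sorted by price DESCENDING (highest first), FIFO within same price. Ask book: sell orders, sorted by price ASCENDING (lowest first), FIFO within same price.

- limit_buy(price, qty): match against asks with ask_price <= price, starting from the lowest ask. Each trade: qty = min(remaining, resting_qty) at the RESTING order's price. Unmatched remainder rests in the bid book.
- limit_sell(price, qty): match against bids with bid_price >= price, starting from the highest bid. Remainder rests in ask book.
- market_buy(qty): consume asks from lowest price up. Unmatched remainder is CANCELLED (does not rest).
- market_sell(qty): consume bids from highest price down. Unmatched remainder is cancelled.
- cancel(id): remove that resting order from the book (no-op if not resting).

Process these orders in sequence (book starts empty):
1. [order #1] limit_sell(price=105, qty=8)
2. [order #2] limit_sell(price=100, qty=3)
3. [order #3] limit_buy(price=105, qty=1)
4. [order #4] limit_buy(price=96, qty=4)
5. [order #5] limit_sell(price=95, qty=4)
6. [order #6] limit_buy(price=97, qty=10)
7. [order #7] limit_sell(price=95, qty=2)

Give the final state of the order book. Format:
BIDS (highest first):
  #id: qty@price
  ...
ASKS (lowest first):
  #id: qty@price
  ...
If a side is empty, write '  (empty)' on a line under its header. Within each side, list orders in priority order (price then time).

Answer: BIDS (highest first):
  #6: 8@97
ASKS (lowest first):
  #2: 2@100
  #1: 8@105

Derivation:
After op 1 [order #1] limit_sell(price=105, qty=8): fills=none; bids=[-] asks=[#1:8@105]
After op 2 [order #2] limit_sell(price=100, qty=3): fills=none; bids=[-] asks=[#2:3@100 #1:8@105]
After op 3 [order #3] limit_buy(price=105, qty=1): fills=#3x#2:1@100; bids=[-] asks=[#2:2@100 #1:8@105]
After op 4 [order #4] limit_buy(price=96, qty=4): fills=none; bids=[#4:4@96] asks=[#2:2@100 #1:8@105]
After op 5 [order #5] limit_sell(price=95, qty=4): fills=#4x#5:4@96; bids=[-] asks=[#2:2@100 #1:8@105]
After op 6 [order #6] limit_buy(price=97, qty=10): fills=none; bids=[#6:10@97] asks=[#2:2@100 #1:8@105]
After op 7 [order #7] limit_sell(price=95, qty=2): fills=#6x#7:2@97; bids=[#6:8@97] asks=[#2:2@100 #1:8@105]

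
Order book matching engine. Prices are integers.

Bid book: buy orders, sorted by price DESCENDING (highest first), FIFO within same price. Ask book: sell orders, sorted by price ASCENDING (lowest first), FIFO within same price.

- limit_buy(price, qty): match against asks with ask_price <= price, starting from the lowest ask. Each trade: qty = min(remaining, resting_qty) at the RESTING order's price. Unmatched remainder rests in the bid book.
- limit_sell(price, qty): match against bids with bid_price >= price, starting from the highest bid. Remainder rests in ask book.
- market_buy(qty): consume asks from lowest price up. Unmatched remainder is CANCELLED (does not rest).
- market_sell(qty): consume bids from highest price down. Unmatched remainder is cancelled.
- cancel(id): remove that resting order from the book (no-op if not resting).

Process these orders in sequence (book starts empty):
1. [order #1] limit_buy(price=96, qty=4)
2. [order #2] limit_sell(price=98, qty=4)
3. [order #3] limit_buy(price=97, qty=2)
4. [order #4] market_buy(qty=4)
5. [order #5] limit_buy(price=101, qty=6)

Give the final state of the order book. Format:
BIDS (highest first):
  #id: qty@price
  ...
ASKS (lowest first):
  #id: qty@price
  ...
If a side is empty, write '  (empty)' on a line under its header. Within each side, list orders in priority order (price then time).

Answer: BIDS (highest first):
  #5: 6@101
  #3: 2@97
  #1: 4@96
ASKS (lowest first):
  (empty)

Derivation:
After op 1 [order #1] limit_buy(price=96, qty=4): fills=none; bids=[#1:4@96] asks=[-]
After op 2 [order #2] limit_sell(price=98, qty=4): fills=none; bids=[#1:4@96] asks=[#2:4@98]
After op 3 [order #3] limit_buy(price=97, qty=2): fills=none; bids=[#3:2@97 #1:4@96] asks=[#2:4@98]
After op 4 [order #4] market_buy(qty=4): fills=#4x#2:4@98; bids=[#3:2@97 #1:4@96] asks=[-]
After op 5 [order #5] limit_buy(price=101, qty=6): fills=none; bids=[#5:6@101 #3:2@97 #1:4@96] asks=[-]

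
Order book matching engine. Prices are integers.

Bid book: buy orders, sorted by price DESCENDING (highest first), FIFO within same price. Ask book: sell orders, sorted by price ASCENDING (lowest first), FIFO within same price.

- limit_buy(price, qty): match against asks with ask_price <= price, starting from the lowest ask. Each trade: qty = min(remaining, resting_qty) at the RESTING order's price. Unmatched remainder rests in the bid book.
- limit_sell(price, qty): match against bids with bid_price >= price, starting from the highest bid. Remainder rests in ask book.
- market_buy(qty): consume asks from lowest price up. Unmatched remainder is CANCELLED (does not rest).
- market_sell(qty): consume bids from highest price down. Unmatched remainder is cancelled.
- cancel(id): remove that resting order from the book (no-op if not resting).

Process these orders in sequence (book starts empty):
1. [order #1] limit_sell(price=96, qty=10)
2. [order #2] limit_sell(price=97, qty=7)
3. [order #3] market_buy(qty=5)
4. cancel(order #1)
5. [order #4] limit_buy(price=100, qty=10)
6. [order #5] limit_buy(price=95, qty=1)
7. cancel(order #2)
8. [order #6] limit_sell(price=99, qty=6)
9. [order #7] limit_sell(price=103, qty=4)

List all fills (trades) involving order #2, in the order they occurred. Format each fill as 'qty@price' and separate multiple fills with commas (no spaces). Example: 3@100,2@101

Answer: 7@97

Derivation:
After op 1 [order #1] limit_sell(price=96, qty=10): fills=none; bids=[-] asks=[#1:10@96]
After op 2 [order #2] limit_sell(price=97, qty=7): fills=none; bids=[-] asks=[#1:10@96 #2:7@97]
After op 3 [order #3] market_buy(qty=5): fills=#3x#1:5@96; bids=[-] asks=[#1:5@96 #2:7@97]
After op 4 cancel(order #1): fills=none; bids=[-] asks=[#2:7@97]
After op 5 [order #4] limit_buy(price=100, qty=10): fills=#4x#2:7@97; bids=[#4:3@100] asks=[-]
After op 6 [order #5] limit_buy(price=95, qty=1): fills=none; bids=[#4:3@100 #5:1@95] asks=[-]
After op 7 cancel(order #2): fills=none; bids=[#4:3@100 #5:1@95] asks=[-]
After op 8 [order #6] limit_sell(price=99, qty=6): fills=#4x#6:3@100; bids=[#5:1@95] asks=[#6:3@99]
After op 9 [order #7] limit_sell(price=103, qty=4): fills=none; bids=[#5:1@95] asks=[#6:3@99 #7:4@103]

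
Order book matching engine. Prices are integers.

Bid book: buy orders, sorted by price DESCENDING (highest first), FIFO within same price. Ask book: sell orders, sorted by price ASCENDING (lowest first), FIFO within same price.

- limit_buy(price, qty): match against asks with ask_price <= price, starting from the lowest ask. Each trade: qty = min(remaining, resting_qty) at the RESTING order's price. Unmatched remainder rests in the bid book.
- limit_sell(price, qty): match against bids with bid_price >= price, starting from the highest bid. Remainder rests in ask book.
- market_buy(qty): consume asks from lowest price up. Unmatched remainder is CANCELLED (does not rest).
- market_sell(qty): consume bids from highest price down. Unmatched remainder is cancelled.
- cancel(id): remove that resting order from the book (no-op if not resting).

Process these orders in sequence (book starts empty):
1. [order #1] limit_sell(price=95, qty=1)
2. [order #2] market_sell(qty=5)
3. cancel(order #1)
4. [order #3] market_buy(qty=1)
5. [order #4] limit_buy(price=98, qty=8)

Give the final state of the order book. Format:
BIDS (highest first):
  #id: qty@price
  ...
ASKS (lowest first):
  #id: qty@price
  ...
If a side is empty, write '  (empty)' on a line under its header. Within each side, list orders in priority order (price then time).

Answer: BIDS (highest first):
  #4: 8@98
ASKS (lowest first):
  (empty)

Derivation:
After op 1 [order #1] limit_sell(price=95, qty=1): fills=none; bids=[-] asks=[#1:1@95]
After op 2 [order #2] market_sell(qty=5): fills=none; bids=[-] asks=[#1:1@95]
After op 3 cancel(order #1): fills=none; bids=[-] asks=[-]
After op 4 [order #3] market_buy(qty=1): fills=none; bids=[-] asks=[-]
After op 5 [order #4] limit_buy(price=98, qty=8): fills=none; bids=[#4:8@98] asks=[-]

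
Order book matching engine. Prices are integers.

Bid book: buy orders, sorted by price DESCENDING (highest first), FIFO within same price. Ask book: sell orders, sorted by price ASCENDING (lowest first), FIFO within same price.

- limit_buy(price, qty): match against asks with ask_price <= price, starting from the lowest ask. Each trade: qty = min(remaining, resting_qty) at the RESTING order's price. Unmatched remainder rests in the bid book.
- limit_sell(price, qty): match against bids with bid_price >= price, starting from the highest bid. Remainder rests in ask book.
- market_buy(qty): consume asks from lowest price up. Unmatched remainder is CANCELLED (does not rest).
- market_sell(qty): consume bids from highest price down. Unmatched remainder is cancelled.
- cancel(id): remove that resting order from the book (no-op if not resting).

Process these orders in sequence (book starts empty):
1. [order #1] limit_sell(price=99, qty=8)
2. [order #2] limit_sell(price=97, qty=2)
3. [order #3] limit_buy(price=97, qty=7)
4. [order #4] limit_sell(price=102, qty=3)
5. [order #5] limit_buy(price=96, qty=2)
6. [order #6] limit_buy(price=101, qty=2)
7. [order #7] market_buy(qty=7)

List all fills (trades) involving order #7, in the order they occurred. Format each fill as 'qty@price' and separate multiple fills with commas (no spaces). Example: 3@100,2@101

After op 1 [order #1] limit_sell(price=99, qty=8): fills=none; bids=[-] asks=[#1:8@99]
After op 2 [order #2] limit_sell(price=97, qty=2): fills=none; bids=[-] asks=[#2:2@97 #1:8@99]
After op 3 [order #3] limit_buy(price=97, qty=7): fills=#3x#2:2@97; bids=[#3:5@97] asks=[#1:8@99]
After op 4 [order #4] limit_sell(price=102, qty=3): fills=none; bids=[#3:5@97] asks=[#1:8@99 #4:3@102]
After op 5 [order #5] limit_buy(price=96, qty=2): fills=none; bids=[#3:5@97 #5:2@96] asks=[#1:8@99 #4:3@102]
After op 6 [order #6] limit_buy(price=101, qty=2): fills=#6x#1:2@99; bids=[#3:5@97 #5:2@96] asks=[#1:6@99 #4:3@102]
After op 7 [order #7] market_buy(qty=7): fills=#7x#1:6@99 #7x#4:1@102; bids=[#3:5@97 #5:2@96] asks=[#4:2@102]

Answer: 6@99,1@102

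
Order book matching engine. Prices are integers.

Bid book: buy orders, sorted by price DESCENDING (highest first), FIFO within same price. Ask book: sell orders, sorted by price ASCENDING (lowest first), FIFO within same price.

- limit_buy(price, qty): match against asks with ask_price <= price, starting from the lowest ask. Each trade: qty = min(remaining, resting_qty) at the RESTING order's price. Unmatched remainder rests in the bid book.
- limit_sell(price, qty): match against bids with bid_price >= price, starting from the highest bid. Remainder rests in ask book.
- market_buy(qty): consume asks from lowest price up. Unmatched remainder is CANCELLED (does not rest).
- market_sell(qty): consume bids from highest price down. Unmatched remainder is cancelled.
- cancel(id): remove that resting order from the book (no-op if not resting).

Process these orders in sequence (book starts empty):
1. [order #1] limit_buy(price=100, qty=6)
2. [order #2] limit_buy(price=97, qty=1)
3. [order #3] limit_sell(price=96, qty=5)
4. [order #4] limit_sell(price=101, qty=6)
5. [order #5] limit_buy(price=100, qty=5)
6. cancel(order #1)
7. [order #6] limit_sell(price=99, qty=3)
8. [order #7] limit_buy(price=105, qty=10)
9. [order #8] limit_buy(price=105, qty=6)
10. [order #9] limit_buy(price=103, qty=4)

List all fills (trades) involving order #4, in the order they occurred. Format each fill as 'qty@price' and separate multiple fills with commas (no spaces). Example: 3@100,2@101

After op 1 [order #1] limit_buy(price=100, qty=6): fills=none; bids=[#1:6@100] asks=[-]
After op 2 [order #2] limit_buy(price=97, qty=1): fills=none; bids=[#1:6@100 #2:1@97] asks=[-]
After op 3 [order #3] limit_sell(price=96, qty=5): fills=#1x#3:5@100; bids=[#1:1@100 #2:1@97] asks=[-]
After op 4 [order #4] limit_sell(price=101, qty=6): fills=none; bids=[#1:1@100 #2:1@97] asks=[#4:6@101]
After op 5 [order #5] limit_buy(price=100, qty=5): fills=none; bids=[#1:1@100 #5:5@100 #2:1@97] asks=[#4:6@101]
After op 6 cancel(order #1): fills=none; bids=[#5:5@100 #2:1@97] asks=[#4:6@101]
After op 7 [order #6] limit_sell(price=99, qty=3): fills=#5x#6:3@100; bids=[#5:2@100 #2:1@97] asks=[#4:6@101]
After op 8 [order #7] limit_buy(price=105, qty=10): fills=#7x#4:6@101; bids=[#7:4@105 #5:2@100 #2:1@97] asks=[-]
After op 9 [order #8] limit_buy(price=105, qty=6): fills=none; bids=[#7:4@105 #8:6@105 #5:2@100 #2:1@97] asks=[-]
After op 10 [order #9] limit_buy(price=103, qty=4): fills=none; bids=[#7:4@105 #8:6@105 #9:4@103 #5:2@100 #2:1@97] asks=[-]

Answer: 6@101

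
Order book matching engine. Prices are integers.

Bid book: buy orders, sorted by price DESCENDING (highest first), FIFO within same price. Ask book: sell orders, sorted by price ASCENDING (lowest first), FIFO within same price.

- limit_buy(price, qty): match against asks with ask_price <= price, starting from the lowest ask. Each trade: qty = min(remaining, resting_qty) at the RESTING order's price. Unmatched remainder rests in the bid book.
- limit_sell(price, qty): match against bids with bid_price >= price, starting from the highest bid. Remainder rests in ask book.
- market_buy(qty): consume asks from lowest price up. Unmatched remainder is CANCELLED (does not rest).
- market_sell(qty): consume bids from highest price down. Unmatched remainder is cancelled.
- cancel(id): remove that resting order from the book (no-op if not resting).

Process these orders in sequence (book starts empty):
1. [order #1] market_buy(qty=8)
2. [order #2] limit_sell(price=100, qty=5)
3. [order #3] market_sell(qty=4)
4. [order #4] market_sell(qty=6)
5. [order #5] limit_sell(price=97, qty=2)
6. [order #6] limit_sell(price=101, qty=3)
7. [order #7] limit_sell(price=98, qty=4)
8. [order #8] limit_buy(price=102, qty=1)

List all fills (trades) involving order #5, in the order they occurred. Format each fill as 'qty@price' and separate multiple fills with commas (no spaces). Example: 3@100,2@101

After op 1 [order #1] market_buy(qty=8): fills=none; bids=[-] asks=[-]
After op 2 [order #2] limit_sell(price=100, qty=5): fills=none; bids=[-] asks=[#2:5@100]
After op 3 [order #3] market_sell(qty=4): fills=none; bids=[-] asks=[#2:5@100]
After op 4 [order #4] market_sell(qty=6): fills=none; bids=[-] asks=[#2:5@100]
After op 5 [order #5] limit_sell(price=97, qty=2): fills=none; bids=[-] asks=[#5:2@97 #2:5@100]
After op 6 [order #6] limit_sell(price=101, qty=3): fills=none; bids=[-] asks=[#5:2@97 #2:5@100 #6:3@101]
After op 7 [order #7] limit_sell(price=98, qty=4): fills=none; bids=[-] asks=[#5:2@97 #7:4@98 #2:5@100 #6:3@101]
After op 8 [order #8] limit_buy(price=102, qty=1): fills=#8x#5:1@97; bids=[-] asks=[#5:1@97 #7:4@98 #2:5@100 #6:3@101]

Answer: 1@97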